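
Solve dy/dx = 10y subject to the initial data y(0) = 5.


General solution of y' = 10y is y = Ce^(10x).
Apply y(0) = 5: C = 5.
Particular solution: y = 5e^(10x).


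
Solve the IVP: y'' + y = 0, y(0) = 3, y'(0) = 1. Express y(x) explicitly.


Characteristic roots of r² + 1 = 0 are ±1i, so y = C₁cos(x) + C₂sin(x).
Apply y(0) = 3: C₁ = 3. Differentiate and apply y'(0) = 1: 1·C₂ = 1, so C₂ = 1.
Particular solution: y = 3cos(x) + sin(x).


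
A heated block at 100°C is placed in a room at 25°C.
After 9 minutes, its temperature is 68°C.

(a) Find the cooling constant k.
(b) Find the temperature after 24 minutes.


Newton's law: T(t) = T_a + (T₀ - T_a)e^(-kt).
(a) Use T(9) = 68: (68 - 25)/(100 - 25) = e^(-k·9), so k = -ln(0.573)/9 ≈ 0.0618.
(b) Apply k to t = 24: T(24) = 25 + (75)e^(-1.483) ≈ 42.0°C.


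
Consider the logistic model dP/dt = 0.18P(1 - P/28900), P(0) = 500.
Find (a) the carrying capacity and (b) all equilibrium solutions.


Logistic ODE dP/dt = 0.18P(1 - P/28900) has equilibria where dP/dt = 0, i.e. P = 0 or P = 28900.
The coefficient (1 - P/K) = 0 when P = K, identifying K = 28900 as the carrying capacity.
(a) K = 28900; (b) equilibria P = 0 and P = 28900.


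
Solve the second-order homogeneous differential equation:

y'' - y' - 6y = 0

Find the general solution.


Characteristic equation: r² - r - 6 = 0.
Factor: (r + 2)(r - 3) = 0 ⇒ r = -2, 3 (distinct real).
General solution: y = C₁e^(-2x) + C₂e^(3x).


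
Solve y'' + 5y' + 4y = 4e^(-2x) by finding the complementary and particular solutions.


Characteristic roots of r² + 5r + 4 = 0 are -4, -1.
y_h = C₁e^(-4x) + C₂e^(-x).
Forcing exponent -2 is not a characteristic root; try y_p = Ae^(-2x).
Substitute: A·(4 + (5)·-2 + (4)) = A·-2 = 4, so A = -2.
General solution: y = C₁e^(-4x) + C₂e^(-x) - 2e^(-2x).


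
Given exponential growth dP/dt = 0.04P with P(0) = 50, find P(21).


The ODE dP/dt = 0.04P has solution P(t) = P(0)e^(0.04t).
Substitute P(0) = 50 and t = 21: P(21) = 50 e^(0.84) ≈ 116.


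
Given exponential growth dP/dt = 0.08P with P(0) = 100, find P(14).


The ODE dP/dt = 0.08P has solution P(t) = P(0)e^(0.08t).
Substitute P(0) = 100 and t = 14: P(14) = 100 e^(1.12) ≈ 306.


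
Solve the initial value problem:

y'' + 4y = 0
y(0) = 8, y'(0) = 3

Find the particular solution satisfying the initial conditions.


Characteristic roots of r² + 4 = 0 are ±2i, so y = C₁cos(2x) + C₂sin(2x).
Apply y(0) = 8: C₁ = 8. Differentiate and apply y'(0) = 3: 2·C₂ = 3, so C₂ = 3/2.
Particular solution: y = 8cos(2x) + (3/2)sin(2x).


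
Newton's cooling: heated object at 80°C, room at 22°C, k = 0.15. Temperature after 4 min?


Newton's law: dT/dt = -k(T - T_a) has solution T(t) = T_a + (T₀ - T_a)e^(-kt).
Plug in T_a = 22, T₀ = 80, k = 0.15, t = 4: T(4) = 22 + (58)e^(-0.60) ≈ 53.8°C.


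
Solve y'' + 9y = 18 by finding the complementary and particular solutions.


Homogeneous part: r² + 9 = 0 ⇒ r = ±3i, so y_h = C₁cos(3x) + C₂sin(3x).
Try constant y_p = A; plug in: 9A = 18 ⇒ A = 2.
General solution: y = C₁cos(3x) + C₂sin(3x) + 2.


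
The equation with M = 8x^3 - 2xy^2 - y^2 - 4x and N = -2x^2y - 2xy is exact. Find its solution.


Check exactness: ∂M/∂y = -4xy - 2y and ∂N/∂x = -4xy - 2y; equal, so the equation is exact.
Integrate M with respect to x (treating y as constant): ∫M dx = 2x^4 - x^2y^2 - xy^2 - 2x^2 + h(y).
Differentiate w.r.t. y and set equal to N: all terms match, so h'(y) = 0 and h is a constant absorbed into C.
General solution: 2x^4 - x^2y^2 - xy^2 - 2x^2 = C.


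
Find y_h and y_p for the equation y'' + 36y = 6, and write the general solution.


Homogeneous part: r² + 36 = 0 ⇒ r = ±6i, so y_h = C₁cos(6x) + C₂sin(6x).
Try constant y_p = A; plug in: 36A = 6 ⇒ A = 1/6.
General solution: y = C₁cos(6x) + C₂sin(6x) + 1/6.


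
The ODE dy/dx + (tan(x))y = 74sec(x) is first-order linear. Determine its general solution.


P(x) = tan(x) ⇒ μ = e^(∫tan(x)dx) = sec(x).
(sec(x) y)' = 74sec²(x) ⇒ sec(x) y = 74tan(x) + C.
Multiply by cos(x): y = 74sin(x) + C·cos(x).


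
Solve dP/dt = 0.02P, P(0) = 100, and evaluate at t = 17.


The ODE dP/dt = 0.02P has solution P(t) = P(0)e^(0.02t).
Substitute P(0) = 100 and t = 17: P(17) = 100 e^(0.34) ≈ 140.


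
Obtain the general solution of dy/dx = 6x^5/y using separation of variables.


Separate variables: y dy = 6x^5 dx.
Integrate both sides: y²/2 = x^6 + C₀.
Multiply by 2: y² = 2x^6 + C.


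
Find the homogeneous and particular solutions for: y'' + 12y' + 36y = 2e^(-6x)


Characteristic polynomial (r + 6)² = 0; repeated root r = -6.
y_h = (C₁ + C₂x)e^(-6x). Forcing matches the repeated root (resonance), so try y_p = Ax² e^(-6x).
Substitute and solve for A: 2A = 2, so A = 1.
General solution: y = (C₁ + C₂x + x²)e^(-6x).


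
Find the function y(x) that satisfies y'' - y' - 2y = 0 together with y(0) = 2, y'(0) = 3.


Characteristic roots of r² - r - 2 = 0 are 2, -1.
General solution y = c₁ e^(2x) + c₂ e^(-x).
Apply y(0) = 2: c₁ + c₂ = 2. Apply y'(0) = 3: 2 c₁ - 1 c₂ = 3.
Solve: c₁ = 5/3, c₂ = 1/3.
Particular solution: y = (5/3)e^(2x) + (1/3)e^(-x).


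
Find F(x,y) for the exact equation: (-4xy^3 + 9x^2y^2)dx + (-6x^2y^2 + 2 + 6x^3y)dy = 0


Check exactness: ∂M/∂y = -12xy^2 + 18x^2y and ∂N/∂x = -12xy^2 + 18x^2y; equal, so the equation is exact.
Integrate M with respect to x (treating y as constant): ∫M dx = -2x^2y^3 + 3x^3y^2 + h(y).
Differentiate w.r.t. y and set equal to N: the x-dependent terms already match, leaving h'(y) = 2. Integrate: h(y) = 2y.
So F(x,y) = -2x^2y^3 + 2y + 3x^3y^2.
General solution: -2x^2y^3 + 2y + 3x^3y^2 = C.


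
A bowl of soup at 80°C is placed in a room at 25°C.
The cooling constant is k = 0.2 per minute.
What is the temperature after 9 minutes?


Newton's law: dT/dt = -k(T - T_a) has solution T(t) = T_a + (T₀ - T_a)e^(-kt).
Plug in T_a = 25, T₀ = 80, k = 0.2, t = 9: T(9) = 25 + (55)e^(-1.80) ≈ 34.1°C.


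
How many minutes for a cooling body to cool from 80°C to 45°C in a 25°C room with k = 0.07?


From T(t) = T_a + (T₀ - T_a)e^(-kt), set T(t) = 45:
(45 - 25) / (80 - 25) = e^(-0.07t), so t = -ln(0.364)/0.07 ≈ 14.5 minutes.


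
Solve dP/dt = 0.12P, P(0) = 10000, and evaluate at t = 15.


The ODE dP/dt = 0.12P has solution P(t) = P(0)e^(0.12t).
Substitute P(0) = 10000 and t = 15: P(15) = 10000 e^(1.80) ≈ 60496.


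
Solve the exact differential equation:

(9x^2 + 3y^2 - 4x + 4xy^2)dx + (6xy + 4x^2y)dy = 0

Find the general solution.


Check exactness: ∂M/∂y = 6y + 8xy and ∂N/∂x = 6y + 8xy; equal, so the equation is exact.
Integrate M with respect to x (treating y as constant): ∫M dx = 3x^3 + 3xy^2 - 2x^2 + 2x^2y^2 + h(y).
Differentiate w.r.t. y and set equal to N: all terms match, so h'(y) = 0 and h is a constant absorbed into C.
General solution: 3x^3 + 3xy^2 - 2x^2 + 2x^2y^2 = C.


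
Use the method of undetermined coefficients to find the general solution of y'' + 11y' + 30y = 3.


Characteristic roots of r² + 11r + 30 = 0 are -5, -6.
y_h = C₁e^(-5x) + C₂e^(-6x).
Constant forcing; try y_p = A. Then 30A = 3 ⇒ A = 1/10.
General solution: y = C₁e^(-5x) + C₂e^(-6x) + 1/10.


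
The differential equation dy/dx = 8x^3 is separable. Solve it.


Integrate both sides with respect to x: y = ∫ 8x^3 dx = 2x^4 + C.


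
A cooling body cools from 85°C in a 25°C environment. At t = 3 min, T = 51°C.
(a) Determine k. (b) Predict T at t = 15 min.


Newton's law: T(t) = T_a + (T₀ - T_a)e^(-kt).
(a) Use T(3) = 51: (51 - 25)/(85 - 25) = e^(-k·3), so k = -ln(0.433)/3 ≈ 0.2787.
(b) Apply k to t = 15: T(15) = 25 + (60)e^(-4.181) ≈ 25.9°C.


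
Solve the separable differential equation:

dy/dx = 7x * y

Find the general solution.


Separate variables: dy/y = 7x dx.
Integrate: ln|y| = (7/2)x^2 + C₀.
Exponentiate: y = Ce^((7/2)x^2).


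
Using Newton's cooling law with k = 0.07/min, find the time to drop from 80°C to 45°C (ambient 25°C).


From T(t) = T_a + (T₀ - T_a)e^(-kt), set T(t) = 45:
(45 - 25) / (80 - 25) = e^(-0.07t), so t = -ln(0.364)/0.07 ≈ 14.5 minutes.


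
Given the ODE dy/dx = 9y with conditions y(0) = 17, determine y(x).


General solution of y' = 9y is y = Ce^(9x).
Apply y(0) = 17: C = 17.
Particular solution: y = 17e^(9x).


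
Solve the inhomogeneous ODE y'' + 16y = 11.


Homogeneous part: r² + 16 = 0 ⇒ r = ±4i, so y_h = C₁cos(4x) + C₂sin(4x).
Try constant y_p = A; plug in: 16A = 11 ⇒ A = 11/16.
General solution: y = C₁cos(4x) + C₂sin(4x) + 11/16.


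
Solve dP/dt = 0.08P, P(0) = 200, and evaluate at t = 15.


The ODE dP/dt = 0.08P has solution P(t) = P(0)e^(0.08t).
Substitute P(0) = 200 and t = 15: P(15) = 200 e^(1.20) ≈ 664.


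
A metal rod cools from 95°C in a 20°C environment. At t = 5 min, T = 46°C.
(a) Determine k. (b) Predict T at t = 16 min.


Newton's law: T(t) = T_a + (T₀ - T_a)e^(-kt).
(a) Use T(5) = 46: (46 - 20)/(95 - 20) = e^(-k·5), so k = -ln(0.347)/5 ≈ 0.2119.
(b) Apply k to t = 16: T(16) = 20 + (75)e^(-3.390) ≈ 22.5°C.


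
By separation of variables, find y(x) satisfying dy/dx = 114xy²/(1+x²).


Separate: dy/y² = 114x/(1+x²) dx.
Integrate LHS: ∫ dy/y² = -1/y.
Integrate RHS via u = 1+x²: 57ln(1+x²) + C.
Result: -1/y = 57ln(1+x²) + C.


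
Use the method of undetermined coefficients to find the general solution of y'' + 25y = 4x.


Homogeneous: r² + 25 = 0 ⇒ r = ±5i, y_h = C₁cos(5x) + C₂sin(5x).
Polynomial forcing; try y_p = Ax + B. Then y_p'' + 25 y_p = 25(Ax + B) = 4x, so B = 0 and A = 4/25.
General solution: y = C₁cos(5x) + C₂sin(5x) + (4/25)x.


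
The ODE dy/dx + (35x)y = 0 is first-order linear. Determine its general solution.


P(x) = 35x ⇒ μ = e^((35/2)x²).
Q(x) = 0 so μ y is constant: y = Ce^(-(35/2)x²).


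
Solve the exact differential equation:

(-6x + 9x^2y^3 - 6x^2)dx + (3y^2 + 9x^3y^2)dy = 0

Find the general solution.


Check exactness: ∂M/∂y = 27x^2y^2 and ∂N/∂x = 27x^2y^2; equal, so the equation is exact.
Integrate M with respect to x (treating y as constant): ∫M dx = -3x^2 + 3x^3y^3 - 2x^3 + h(y).
Differentiate w.r.t. y and set equal to N: the x-dependent terms already match, leaving h'(y) = 3y^2. Integrate: h(y) = y^3.
So F(x,y) = -3x^2 + y^3 + 3x^3y^3 - 2x^3.
General solution: -3x^2 + y^3 + 3x^3y^3 - 2x^3 = C.


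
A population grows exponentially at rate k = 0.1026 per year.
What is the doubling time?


Exponential growth: P(t) = P₀ e^(0.1026t). Set P(t)/P₀ = 2: e^(0.1026t) = 2.
Solve: t = ln(2)/0.1026 ≈ 6.76 years.


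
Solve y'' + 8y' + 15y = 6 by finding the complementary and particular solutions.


Characteristic roots of r² + 8r + 15 = 0 are -3, -5.
y_h = C₁e^(-3x) + C₂e^(-5x).
Constant forcing; try y_p = A. Then 15A = 6 ⇒ A = 2/5.
General solution: y = C₁e^(-3x) + C₂e^(-5x) + 2/5.


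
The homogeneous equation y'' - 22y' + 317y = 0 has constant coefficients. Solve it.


Characteristic equation: r² - 22r + 317 = 0.
Discriminant is negative; roots r = 11 ± 14i (complex conjugate pair).
General solution uses e^(α x)(C₁ cos(β x) + C₂ sin(β x)): y = e^(11x)(C₁cos(14x) + C₂sin(14x)).


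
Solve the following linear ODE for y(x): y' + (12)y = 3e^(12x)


P(x) = 12 ⇒ μ = e^(12x).
(μ y)' = 3e^(24x) ⇒ μ y = (3/24)e^(24x) + C.
Divide by μ: y = (1/8)e^(12x) + Ce^(-12x).


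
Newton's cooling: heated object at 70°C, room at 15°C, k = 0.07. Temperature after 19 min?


Newton's law: dT/dt = -k(T - T_a) has solution T(t) = T_a + (T₀ - T_a)e^(-kt).
Plug in T_a = 15, T₀ = 70, k = 0.07, t = 19: T(19) = 15 + (55)e^(-1.33) ≈ 29.5°C.


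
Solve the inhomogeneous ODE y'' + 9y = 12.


Homogeneous part: r² + 9 = 0 ⇒ r = ±3i, so y_h = C₁cos(3x) + C₂sin(3x).
Try constant y_p = A; plug in: 9A = 12 ⇒ A = 4/3.
General solution: y = C₁cos(3x) + C₂sin(3x) + 4/3.


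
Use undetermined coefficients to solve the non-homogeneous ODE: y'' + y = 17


Homogeneous part: r² + 1 = 0 ⇒ r = ±1i, so y_h = C₁cos(x) + C₂sin(x).
Try constant y_p = A; plug in: 1A = 17 ⇒ A = 17.
General solution: y = C₁cos(x) + C₂sin(x) + 17.


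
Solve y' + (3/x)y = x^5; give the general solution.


P(x) = 3/x ⇒ μ = x^3.
(x^3 y)' = x^8 ⇒ x^3 y = x^9/(9) + C.
Solve for y: y = (1/9)x^6 + C/x^3.


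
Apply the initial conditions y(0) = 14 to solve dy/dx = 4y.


General solution of y' = 4y is y = Ce^(4x).
Apply y(0) = 14: C = 14.
Particular solution: y = 14e^(4x).


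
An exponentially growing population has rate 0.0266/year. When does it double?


Exponential growth: P(t) = P₀ e^(0.0266t). Set P(t)/P₀ = 2: e^(0.0266t) = 2.
Solve: t = ln(2)/0.0266 ≈ 26.06 years.


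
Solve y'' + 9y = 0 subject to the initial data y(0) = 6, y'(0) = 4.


Characteristic roots of r² + 9 = 0 are ±3i, so y = C₁cos(3x) + C₂sin(3x).
Apply y(0) = 6: C₁ = 6. Differentiate and apply y'(0) = 4: 3·C₂ = 4, so C₂ = 4/3.
Particular solution: y = 6cos(3x) + (4/3)sin(3x).


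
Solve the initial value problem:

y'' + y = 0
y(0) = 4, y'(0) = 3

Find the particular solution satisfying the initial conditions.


Characteristic roots of r² + 1 = 0 are ±1i, so y = C₁cos(x) + C₂sin(x).
Apply y(0) = 4: C₁ = 4. Differentiate and apply y'(0) = 3: 1·C₂ = 3, so C₂ = 3.
Particular solution: y = 4cos(x) + 3sin(x).


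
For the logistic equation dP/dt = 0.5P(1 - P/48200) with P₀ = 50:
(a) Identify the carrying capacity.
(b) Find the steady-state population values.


Logistic ODE dP/dt = 0.5P(1 - P/48200) has equilibria where dP/dt = 0, i.e. P = 0 or P = 48200.
The coefficient (1 - P/K) = 0 when P = K, identifying K = 48200 as the carrying capacity.
(a) K = 48200; (b) equilibria P = 0 and P = 48200.


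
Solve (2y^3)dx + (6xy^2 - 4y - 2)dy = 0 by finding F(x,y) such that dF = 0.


Check exactness: ∂M/∂y = 6y^2 and ∂N/∂x = 6y^2; equal, so the equation is exact.
Integrate M with respect to x (treating y as constant): ∫M dx = 2xy^3 + h(y).
Differentiate w.r.t. y and set equal to N: the x-dependent terms already match, leaving h'(y) = -4y - 2. Integrate: h(y) = -2y^2 - 2y.
So F(x,y) = 2xy^3 - 2y^2 - 2y.
General solution: 2xy^3 - 2y^2 - 2y = C.


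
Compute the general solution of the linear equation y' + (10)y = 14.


P(x) = 10, Q(x) = 14; integrating factor μ = e^(10x).
(μ y)' = 14e^(10x) ⇒ μ y = (7/5)e^(10x) + C.
Divide by μ: y = 7/5 + Ce^(-10x).


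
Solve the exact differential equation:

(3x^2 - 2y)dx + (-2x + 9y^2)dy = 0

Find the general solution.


Check exactness: ∂M/∂y = -2 and ∂N/∂x = -2; equal, so the equation is exact.
Integrate M with respect to x (treating y as constant): ∫M dx = x^3 - 2xy + h(y).
Differentiate w.r.t. y and set equal to N: the x-dependent terms already match, leaving h'(y) = 9y^2. Integrate: h(y) = 3y^3.
So F(x,y) = x^3 - 2xy + 3y^3.
General solution: x^3 - 2xy + 3y^3 = C.


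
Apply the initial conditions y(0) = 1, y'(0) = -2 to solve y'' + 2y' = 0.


Characteristic roots of r² + 2r = 0 are -2, 0.
General solution y = c₁ e^(-2x) + c₂.
Apply y(0) = 1: c₁ + c₂ = 1. Apply y'(0) = -2: -2 c₁ + 0 c₂ = -2.
Solve: c₁ = 1, c₂ = 0.
Particular solution: y = e^(-2x) + 0.


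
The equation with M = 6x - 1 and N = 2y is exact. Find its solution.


Check exactness: ∂M/∂y = 0 and ∂N/∂x = 0; equal, so the equation is exact.
Integrate M with respect to x (treating y as constant): ∫M dx = 3x^2 - x + h(y).
Differentiate w.r.t. y and set equal to N: the x-dependent terms already match, leaving h'(y) = 2y. Integrate: h(y) = y^2.
So F(x,y) = 3x^2 - x + y^2.
General solution: 3x^2 - x + y^2 = C.


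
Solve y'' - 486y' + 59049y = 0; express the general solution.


Characteristic equation: r² - 486r + 59049 = 0, i.e. (r - 243)² = 0.
Repeated root r = 243; include an x factor for the second linearly independent solution.
General solution: y = (C₁ + C₂x)e^(243x).


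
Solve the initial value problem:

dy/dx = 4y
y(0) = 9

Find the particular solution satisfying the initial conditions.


General solution of y' = 4y is y = Ce^(4x).
Apply y(0) = 9: C = 9.
Particular solution: y = 9e^(4x).


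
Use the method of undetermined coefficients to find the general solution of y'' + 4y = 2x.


Homogeneous: r² + 4 = 0 ⇒ r = ±2i, y_h = C₁cos(2x) + C₂sin(2x).
Polynomial forcing; try y_p = Ax + B. Then y_p'' + 4 y_p = 4(Ax + B) = 2x, so B = 0 and A = 1/2.
General solution: y = C₁cos(2x) + C₂sin(2x) + (1/2)x.


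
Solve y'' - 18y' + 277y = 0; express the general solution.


Characteristic equation: r² - 18r + 277 = 0.
Discriminant is negative; roots r = 9 ± 14i (complex conjugate pair).
General solution uses e^(α x)(C₁ cos(β x) + C₂ sin(β x)): y = e^(9x)(C₁cos(14x) + C₂sin(14x)).


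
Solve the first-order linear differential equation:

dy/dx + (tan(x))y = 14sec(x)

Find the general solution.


P(x) = tan(x) ⇒ μ = e^(∫tan(x)dx) = sec(x).
(sec(x) y)' = 14sec²(x) ⇒ sec(x) y = 14tan(x) + C.
Multiply by cos(x): y = 14sin(x) + C·cos(x).


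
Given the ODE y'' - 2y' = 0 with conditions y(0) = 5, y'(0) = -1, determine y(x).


Characteristic roots of r² - 2r = 0 are 0, 2.
General solution y = c₁ + c₂ e^(2x).
Apply y(0) = 5: c₁ + c₂ = 5. Apply y'(0) = -1: 0 c₁ + 2 c₂ = -1.
Solve: c₁ = 11/2, c₂ = -1/2.
Particular solution: y = 11/2 - (1/2)e^(2x).


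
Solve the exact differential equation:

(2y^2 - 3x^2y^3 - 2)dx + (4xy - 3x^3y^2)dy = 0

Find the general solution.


Check exactness: ∂M/∂y = 4y - 9x^2y^2 and ∂N/∂x = 4y - 9x^2y^2; equal, so the equation is exact.
Integrate M with respect to x (treating y as constant): ∫M dx = 2xy^2 - x^3y^3 - 2x + h(y).
Differentiate w.r.t. y and set equal to N: all terms match, so h'(y) = 0 and h is a constant absorbed into C.
General solution: 2xy^2 - x^3y^3 - 2x = C.


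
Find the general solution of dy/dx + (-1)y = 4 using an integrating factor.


P(x) = -1 ⇒ μ = e^(-x).
(μ y)' = 4e^(-x) ⇒ μ y = -4e^(-x) + C.
Divide by μ: y = -4 + Ce^(x).


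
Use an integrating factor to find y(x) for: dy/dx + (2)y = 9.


P(x) = 2, Q(x) = 9; integrating factor μ = e^(2x).
(μ y)' = 9e^(2x) ⇒ μ y = (9/2)e^(2x) + C.
Divide by μ: y = 9/2 + Ce^(-2x).


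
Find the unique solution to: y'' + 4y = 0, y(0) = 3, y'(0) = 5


Characteristic roots of r² + 4 = 0 are ±2i, so y = C₁cos(2x) + C₂sin(2x).
Apply y(0) = 3: C₁ = 3. Differentiate and apply y'(0) = 5: 2·C₂ = 5, so C₂ = 5/2.
Particular solution: y = 3cos(2x) + (5/2)sin(2x).


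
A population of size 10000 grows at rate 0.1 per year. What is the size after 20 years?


The ODE dP/dt = 0.1P has solution P(t) = P(0)e^(0.1t).
Substitute P(0) = 10000 and t = 20: P(20) = 10000 e^(2.00) ≈ 73891.


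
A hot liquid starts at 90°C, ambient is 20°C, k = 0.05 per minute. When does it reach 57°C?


From T(t) = T_a + (T₀ - T_a)e^(-kt), set T(t) = 57:
(57 - 20) / (90 - 20) = e^(-0.05t), so t = -ln(0.529)/0.05 ≈ 12.8 minutes.


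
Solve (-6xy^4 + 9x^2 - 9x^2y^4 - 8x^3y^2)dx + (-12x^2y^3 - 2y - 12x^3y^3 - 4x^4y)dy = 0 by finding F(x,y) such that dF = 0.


Check exactness: ∂M/∂y = -24xy^3 - 36x^2y^3 - 16x^3y and ∂N/∂x = -24xy^3 - 36x^2y^3 - 16x^3y; equal, so the equation is exact.
Integrate M with respect to x (treating y as constant): ∫M dx = -3x^2y^4 + 3x^3 - 3x^3y^4 - 2x^4y^2 + h(y).
Differentiate w.r.t. y and set equal to N: the x-dependent terms already match, leaving h'(y) = -2y. Integrate: h(y) = -y^2.
So F(x,y) = -3x^2y^4 + 3x^3 - y^2 - 3x^3y^4 - 2x^4y^2.
General solution: -3x^2y^4 + 3x^3 - y^2 - 3x^3y^4 - 2x^4y^2 = C.


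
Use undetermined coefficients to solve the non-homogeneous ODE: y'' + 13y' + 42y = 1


Characteristic roots of r² + 13r + 42 = 0 are -7, -6.
y_h = C₁e^(-7x) + C₂e^(-6x).
Constant forcing; try y_p = A. Then 42A = 1 ⇒ A = 1/42.
General solution: y = C₁e^(-7x) + C₂e^(-6x) + 1/42.


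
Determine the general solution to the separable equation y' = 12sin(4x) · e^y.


Separate: e^(-y) dy = 12sin(4x) dx.
Integrate: -e^(-y) = -3cos(4x) + C₀.
Rearrange: e^(-y) = 3cos(4x) + C.


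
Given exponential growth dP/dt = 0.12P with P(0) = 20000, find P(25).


The ODE dP/dt = 0.12P has solution P(t) = P(0)e^(0.12t).
Substitute P(0) = 20000 and t = 25: P(25) = 20000 e^(3.00) ≈ 401711.


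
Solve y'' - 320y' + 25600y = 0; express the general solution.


Characteristic equation: r² - 320r + 25600 = 0, i.e. (r - 160)² = 0.
Repeated root r = 160; include an x factor for the second linearly independent solution.
General solution: y = (C₁ + C₂x)e^(160x).


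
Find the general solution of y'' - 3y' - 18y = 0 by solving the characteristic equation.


Characteristic equation: r² - 3r - 18 = 0.
Factor: (r + 3)(r - 6) = 0 ⇒ r = -3, 6 (distinct real).
General solution: y = C₁e^(-3x) + C₂e^(6x).


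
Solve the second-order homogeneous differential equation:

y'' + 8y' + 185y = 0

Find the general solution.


Characteristic equation: r² + 8r + 185 = 0.
Discriminant is negative; roots r = -4 ± 13i (complex conjugate pair).
General solution uses e^(α x)(C₁ cos(β x) + C₂ sin(β x)): y = e^(-4x)(C₁cos(13x) + C₂sin(13x)).


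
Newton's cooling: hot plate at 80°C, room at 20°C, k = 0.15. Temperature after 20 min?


Newton's law: dT/dt = -k(T - T_a) has solution T(t) = T_a + (T₀ - T_a)e^(-kt).
Plug in T_a = 20, T₀ = 80, k = 0.15, t = 20: T(20) = 20 + (60)e^(-3.00) ≈ 23.0°C.


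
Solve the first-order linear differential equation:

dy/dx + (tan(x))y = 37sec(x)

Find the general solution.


P(x) = tan(x) ⇒ μ = e^(∫tan(x)dx) = sec(x).
(sec(x) y)' = 37sec²(x) ⇒ sec(x) y = 37tan(x) + C.
Multiply by cos(x): y = 37sin(x) + C·cos(x).


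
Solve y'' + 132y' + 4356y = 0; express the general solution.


Characteristic equation: r² + 132r + 4356 = 0, i.e. (r + 66)² = 0.
Repeated root r = -66; include an x factor for the second linearly independent solution.
General solution: y = (C₁ + C₂x)e^(-66x).


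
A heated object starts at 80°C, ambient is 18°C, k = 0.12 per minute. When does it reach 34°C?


From T(t) = T_a + (T₀ - T_a)e^(-kt), set T(t) = 34:
(34 - 18) / (80 - 18) = e^(-0.12t), so t = -ln(0.258)/0.12 ≈ 11.3 minutes.


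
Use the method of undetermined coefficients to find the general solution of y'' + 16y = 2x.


Homogeneous: r² + 16 = 0 ⇒ r = ±4i, y_h = C₁cos(4x) + C₂sin(4x).
Polynomial forcing; try y_p = Ax + B. Then y_p'' + 16 y_p = 16(Ax + B) = 2x, so B = 0 and A = 1/8.
General solution: y = C₁cos(4x) + C₂sin(4x) + (1/8)x.


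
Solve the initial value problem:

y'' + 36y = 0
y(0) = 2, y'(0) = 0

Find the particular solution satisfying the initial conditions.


Characteristic roots of r² + 36 = 0 are ±6i, so y = C₁cos(6x) + C₂sin(6x).
Apply y(0) = 2: C₁ = 2. Differentiate and apply y'(0) = 0: 6·C₂ = 0, so C₂ = 0.
Particular solution: y = 2cos(6x).


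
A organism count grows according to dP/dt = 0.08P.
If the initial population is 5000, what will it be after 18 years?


The ODE dP/dt = 0.08P has solution P(t) = P(0)e^(0.08t).
Substitute P(0) = 5000 and t = 18: P(18) = 5000 e^(1.44) ≈ 21103.


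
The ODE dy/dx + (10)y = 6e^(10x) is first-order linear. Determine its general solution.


P(x) = 10 ⇒ μ = e^(10x).
(μ y)' = 6e^(20x) ⇒ μ y = (6/20)e^(20x) + C.
Divide by μ: y = (3/10)e^(10x) + Ce^(-10x).


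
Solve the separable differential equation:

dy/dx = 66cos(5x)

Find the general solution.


g(y) = 1, so integrate directly: y = ∫ 66cos(5x) dx = (66/5)sin(5x) + C.


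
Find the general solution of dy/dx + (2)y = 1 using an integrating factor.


P(x) = 2, Q(x) = 1; integrating factor μ = e^(2x).
(μ y)' = e^(2x) ⇒ μ y = (1/2)e^(2x) + C.
Divide by μ: y = 1/2 + Ce^(-2x).


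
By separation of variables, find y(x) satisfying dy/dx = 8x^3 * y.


Separate variables: dy/y = 8x^3 dx.
Integrate: ln|y| = 2x^4 + C₀.
Exponentiate: y = Ce^(2x^4).


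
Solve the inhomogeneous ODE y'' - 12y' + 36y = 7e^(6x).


Characteristic polynomial (r - 6)² = 0; repeated root r = 6.
y_h = (C₁ + C₂x)e^(6x). Forcing matches the repeated root (resonance), so try y_p = Ax² e^(6x).
Substitute and solve for A: 2A = 7, so A = 7/2.
General solution: y = (C₁ + C₂x + (7/2)x²)e^(6x).


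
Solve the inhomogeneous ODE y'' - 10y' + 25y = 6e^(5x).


Characteristic polynomial (r - 5)² = 0; repeated root r = 5.
y_h = (C₁ + C₂x)e^(5x). Forcing matches the repeated root (resonance), so try y_p = Ax² e^(5x).
Substitute and solve for A: 2A = 6, so A = 3.
General solution: y = (C₁ + C₂x + 3x²)e^(5x).


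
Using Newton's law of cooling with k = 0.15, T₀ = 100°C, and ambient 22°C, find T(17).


Newton's law: dT/dt = -k(T - T_a) has solution T(t) = T_a + (T₀ - T_a)e^(-kt).
Plug in T_a = 22, T₀ = 100, k = 0.15, t = 17: T(17) = 22 + (78)e^(-2.55) ≈ 28.1°C.


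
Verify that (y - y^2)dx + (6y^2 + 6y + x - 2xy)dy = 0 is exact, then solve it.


Check exactness: ∂M/∂y = 1 - 2y and ∂N/∂x = 1 - 2y; equal, so the equation is exact.
Integrate M with respect to x (treating y as constant): ∫M dx = xy - xy^2 + h(y).
Differentiate w.r.t. y and set equal to N: the x-dependent terms already match, leaving h'(y) = 6y^2 + 6y. Integrate: h(y) = 2y^3 + 3y^2.
So F(x,y) = 2y^3 + 3y^2 + xy - xy^2.
General solution: 2y^3 + 3y^2 + xy - xy^2 = C.


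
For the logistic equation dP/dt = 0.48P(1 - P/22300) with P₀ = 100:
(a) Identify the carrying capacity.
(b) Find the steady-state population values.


Logistic ODE dP/dt = 0.48P(1 - P/22300) has equilibria where dP/dt = 0, i.e. P = 0 or P = 22300.
The coefficient (1 - P/K) = 0 when P = K, identifying K = 22300 as the carrying capacity.
(a) K = 22300; (b) equilibria P = 0 and P = 22300.


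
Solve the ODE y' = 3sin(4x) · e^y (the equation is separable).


Separate: e^(-y) dy = 3sin(4x) dx.
Integrate: -e^(-y) = -(3/4)cos(4x) + C₀.
Rearrange: e^(-y) = (3/4)cos(4x) + C.


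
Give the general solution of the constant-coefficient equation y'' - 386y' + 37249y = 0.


Characteristic equation: r² - 386r + 37249 = 0, i.e. (r - 193)² = 0.
Repeated root r = 193; include an x factor for the second linearly independent solution.
General solution: y = (C₁ + C₂x)e^(193x).


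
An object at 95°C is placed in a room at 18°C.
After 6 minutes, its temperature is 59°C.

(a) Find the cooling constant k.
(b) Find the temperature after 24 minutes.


Newton's law: T(t) = T_a + (T₀ - T_a)e^(-kt).
(a) Use T(6) = 59: (59 - 18)/(95 - 18) = e^(-k·6), so k = -ln(0.532)/6 ≈ 0.1050.
(b) Apply k to t = 24: T(24) = 18 + (77)e^(-2.521) ≈ 24.2°C.


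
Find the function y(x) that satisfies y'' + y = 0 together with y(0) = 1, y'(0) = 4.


Characteristic roots of r² + 1 = 0 are ±1i, so y = C₁cos(x) + C₂sin(x).
Apply y(0) = 1: C₁ = 1. Differentiate and apply y'(0) = 4: 1·C₂ = 4, so C₂ = 4.
Particular solution: y = cos(x) + 4sin(x).


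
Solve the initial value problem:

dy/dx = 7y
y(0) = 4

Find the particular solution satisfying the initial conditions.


General solution of y' = 7y is y = Ce^(7x).
Apply y(0) = 4: C = 4.
Particular solution: y = 4e^(7x).


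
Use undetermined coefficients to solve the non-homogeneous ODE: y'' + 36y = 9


Homogeneous part: r² + 36 = 0 ⇒ r = ±6i, so y_h = C₁cos(6x) + C₂sin(6x).
Try constant y_p = A; plug in: 36A = 9 ⇒ A = 1/4.
General solution: y = C₁cos(6x) + C₂sin(6x) + 1/4.


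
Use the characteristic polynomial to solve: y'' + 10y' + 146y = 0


Characteristic equation: r² + 10r + 146 = 0.
Discriminant is negative; roots r = -5 ± 11i (complex conjugate pair).
General solution uses e^(α x)(C₁ cos(β x) + C₂ sin(β x)): y = e^(-5x)(C₁cos(11x) + C₂sin(11x)).


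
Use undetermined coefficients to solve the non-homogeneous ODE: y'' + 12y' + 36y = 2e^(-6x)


Characteristic polynomial (r + 6)² = 0; repeated root r = -6.
y_h = (C₁ + C₂x)e^(-6x). Forcing matches the repeated root (resonance), so try y_p = Ax² e^(-6x).
Substitute and solve for A: 2A = 2, so A = 1.
General solution: y = (C₁ + C₂x + x²)e^(-6x).


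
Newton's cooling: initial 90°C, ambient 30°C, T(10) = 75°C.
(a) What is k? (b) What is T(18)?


Newton's law: T(t) = T_a + (T₀ - T_a)e^(-kt).
(a) Use T(10) = 75: (75 - 30)/(90 - 30) = e^(-k·10), so k = -ln(0.750)/10 ≈ 0.0288.
(b) Apply k to t = 18: T(18) = 30 + (60)e^(-0.518) ≈ 65.7°C.


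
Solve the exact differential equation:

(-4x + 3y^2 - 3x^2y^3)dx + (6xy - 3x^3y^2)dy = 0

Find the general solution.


Check exactness: ∂M/∂y = 6y - 9x^2y^2 and ∂N/∂x = 6y - 9x^2y^2; equal, so the equation is exact.
Integrate M with respect to x (treating y as constant): ∫M dx = -2x^2 + 3xy^2 - x^3y^3 + h(y).
Differentiate w.r.t. y and set equal to N: all terms match, so h'(y) = 0 and h is a constant absorbed into C.
General solution: -2x^2 + 3xy^2 - x^3y^3 = C.


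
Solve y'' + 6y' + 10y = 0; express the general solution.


Characteristic equation: r² + 6r + 10 = 0.
Discriminant is negative; roots r = -3 ± 1i (complex conjugate pair).
General solution uses e^(α x)(C₁ cos(β x) + C₂ sin(β x)): y = e^(-3x)(C₁cos(x) + C₂sin(x)).


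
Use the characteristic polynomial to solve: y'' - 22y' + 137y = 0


Characteristic equation: r² - 22r + 137 = 0.
Discriminant is negative; roots r = 11 ± 4i (complex conjugate pair).
General solution uses e^(α x)(C₁ cos(β x) + C₂ sin(β x)): y = e^(11x)(C₁cos(4x) + C₂sin(4x)).


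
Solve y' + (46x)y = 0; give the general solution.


P(x) = 46x ⇒ μ = e^(23x²).
Q(x) = 0 so μ y is constant: y = Ce^(-23x²).


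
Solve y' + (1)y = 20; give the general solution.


P(x) = 1, Q(x) = 20; integrating factor μ = e^(x).
(μ y)' = 20e^(x) ⇒ μ y = 20e^(x) + C.
Divide by μ: y = 20 + Ce^(-x).


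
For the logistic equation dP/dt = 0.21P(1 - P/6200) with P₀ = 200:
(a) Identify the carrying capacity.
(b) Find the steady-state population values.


Logistic ODE dP/dt = 0.21P(1 - P/6200) has equilibria where dP/dt = 0, i.e. P = 0 or P = 6200.
The coefficient (1 - P/K) = 0 when P = K, identifying K = 6200 as the carrying capacity.
(a) K = 6200; (b) equilibria P = 0 and P = 6200.


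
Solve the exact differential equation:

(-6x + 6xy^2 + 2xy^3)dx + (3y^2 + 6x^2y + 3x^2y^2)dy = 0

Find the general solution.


Check exactness: ∂M/∂y = 12xy + 6xy^2 and ∂N/∂x = 12xy + 6xy^2; equal, so the equation is exact.
Integrate M with respect to x (treating y as constant): ∫M dx = -3x^2 + 3x^2y^2 + x^2y^3 + h(y).
Differentiate w.r.t. y and set equal to N: the x-dependent terms already match, leaving h'(y) = 3y^2. Integrate: h(y) = y^3.
So F(x,y) = y^3 - 3x^2 + 3x^2y^2 + x^2y^3.
General solution: y^3 - 3x^2 + 3x^2y^2 + x^2y^3 = C.


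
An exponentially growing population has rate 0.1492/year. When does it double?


Exponential growth: P(t) = P₀ e^(0.1492t). Set P(t)/P₀ = 2: e^(0.1492t) = 2.
Solve: t = ln(2)/0.1492 ≈ 4.65 years.


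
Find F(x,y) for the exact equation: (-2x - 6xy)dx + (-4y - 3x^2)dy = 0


Check exactness: ∂M/∂y = -6x and ∂N/∂x = -6x; equal, so the equation is exact.
Integrate M with respect to x (treating y as constant): ∫M dx = -x^2 - 3x^2y + h(y).
Differentiate w.r.t. y and set equal to N: the x-dependent terms already match, leaving h'(y) = -4y. Integrate: h(y) = -2y^2.
So F(x,y) = -2y^2 - x^2 - 3x^2y.
General solution: -2y^2 - x^2 - 3x^2y = C.


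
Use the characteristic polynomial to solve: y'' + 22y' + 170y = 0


Characteristic equation: r² + 22r + 170 = 0.
Discriminant is negative; roots r = -11 ± 7i (complex conjugate pair).
General solution uses e^(α x)(C₁ cos(β x) + C₂ sin(β x)): y = e^(-11x)(C₁cos(7x) + C₂sin(7x)).


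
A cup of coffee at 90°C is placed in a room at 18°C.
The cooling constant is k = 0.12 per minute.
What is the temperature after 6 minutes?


Newton's law: dT/dt = -k(T - T_a) has solution T(t) = T_a + (T₀ - T_a)e^(-kt).
Plug in T_a = 18, T₀ = 90, k = 0.12, t = 6: T(6) = 18 + (72)e^(-0.72) ≈ 53.0°C.


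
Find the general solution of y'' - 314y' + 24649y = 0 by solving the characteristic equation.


Characteristic equation: r² - 314r + 24649 = 0, i.e. (r - 157)² = 0.
Repeated root r = 157; include an x factor for the second linearly independent solution.
General solution: y = (C₁ + C₂x)e^(157x).


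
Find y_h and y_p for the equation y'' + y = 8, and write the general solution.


Homogeneous part: r² + 1 = 0 ⇒ r = ±1i, so y_h = C₁cos(x) + C₂sin(x).
Try constant y_p = A; plug in: 1A = 8 ⇒ A = 8.
General solution: y = C₁cos(x) + C₂sin(x) + 8.


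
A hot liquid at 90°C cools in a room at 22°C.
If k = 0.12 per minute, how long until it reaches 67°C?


From T(t) = T_a + (T₀ - T_a)e^(-kt), set T(t) = 67:
(67 - 22) / (90 - 22) = e^(-0.12t), so t = -ln(0.662)/0.12 ≈ 3.4 minutes.


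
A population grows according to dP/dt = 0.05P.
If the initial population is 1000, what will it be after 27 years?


The ODE dP/dt = 0.05P has solution P(t) = P(0)e^(0.05t).
Substitute P(0) = 1000 and t = 27: P(27) = 1000 e^(1.35) ≈ 3857.


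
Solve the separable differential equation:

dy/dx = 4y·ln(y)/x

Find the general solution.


Separate: dy/[y ln(y)] = 4 dx/x.
Substitute u = ln(y): du/u = 4 dx/x.
Integrate: ln|ln(y)| = 4ln|x| + C₀, hence ln(y) = C·x^4.


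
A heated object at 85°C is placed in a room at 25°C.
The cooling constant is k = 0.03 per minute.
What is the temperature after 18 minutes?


Newton's law: dT/dt = -k(T - T_a) has solution T(t) = T_a + (T₀ - T_a)e^(-kt).
Plug in T_a = 25, T₀ = 85, k = 0.03, t = 18: T(18) = 25 + (60)e^(-0.54) ≈ 60.0°C.


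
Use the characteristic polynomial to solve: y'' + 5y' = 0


Characteristic equation: r² + 5r = 0.
Factor: (r + 5)(r - 0) = 0 ⇒ r = -5, 0 (distinct real).
General solution: y = C₁e^(-5x) + C₂.


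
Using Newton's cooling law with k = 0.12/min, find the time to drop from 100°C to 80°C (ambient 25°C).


From T(t) = T_a + (T₀ - T_a)e^(-kt), set T(t) = 80:
(80 - 25) / (100 - 25) = e^(-0.12t), so t = -ln(0.733)/0.12 ≈ 2.6 minutes.


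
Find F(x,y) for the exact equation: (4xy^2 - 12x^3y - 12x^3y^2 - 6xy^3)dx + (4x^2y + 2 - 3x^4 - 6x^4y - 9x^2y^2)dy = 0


Check exactness: ∂M/∂y = 8xy - 12x^3 - 24x^3y - 18xy^2 and ∂N/∂x = 8xy - 12x^3 - 24x^3y - 18xy^2; equal, so the equation is exact.
Integrate M with respect to x (treating y as constant): ∫M dx = 2x^2y^2 - 3x^4y - 3x^4y^2 - 3x^2y^3 + h(y).
Differentiate w.r.t. y and set equal to N: the x-dependent terms already match, leaving h'(y) = 2. Integrate: h(y) = 2y.
So F(x,y) = 2x^2y^2 + 2y - 3x^4y - 3x^4y^2 - 3x^2y^3.
General solution: 2x^2y^2 + 2y - 3x^4y - 3x^4y^2 - 3x^2y^3 = C.


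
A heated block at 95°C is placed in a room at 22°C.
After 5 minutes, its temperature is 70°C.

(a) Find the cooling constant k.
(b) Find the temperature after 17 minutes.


Newton's law: T(t) = T_a + (T₀ - T_a)e^(-kt).
(a) Use T(5) = 70: (70 - 22)/(95 - 22) = e^(-k·5), so k = -ln(0.658)/5 ≈ 0.0839.
(b) Apply k to t = 17: T(17) = 22 + (73)e^(-1.425) ≈ 39.5°C.


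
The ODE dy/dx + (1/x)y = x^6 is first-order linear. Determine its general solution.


P(x) = 1/x ⇒ μ = x^1.
(x^1 y)' = x^1·x^6 = x^7.
Integrate: x^1 y = x^8/(8) + C.
Solve for y: y = (1/8)x^7 + C/x^1.


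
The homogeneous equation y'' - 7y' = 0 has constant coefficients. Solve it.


Characteristic equation: r² - 7r = 0.
Factor: (r - 7)(r - 0) = 0 ⇒ r = 7, 0 (distinct real).
General solution: y = C₁e^(7x) + C₂.


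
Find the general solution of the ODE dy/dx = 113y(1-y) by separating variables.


Separate: dy/[y(1-y)] = 113 dx.
Partial fractions: 1/[y(1-y)] = 1/y + 1/(1-y).
Integrate: ln|y/(1-y)| = 113x + C₀.
Solve for y: y = 1/(1 + Ce^(-113x)).


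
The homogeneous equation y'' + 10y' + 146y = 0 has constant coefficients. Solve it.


Characteristic equation: r² + 10r + 146 = 0.
Discriminant is negative; roots r = -5 ± 11i (complex conjugate pair).
General solution uses e^(α x)(C₁ cos(β x) + C₂ sin(β x)): y = e^(-5x)(C₁cos(11x) + C₂sin(11x)).


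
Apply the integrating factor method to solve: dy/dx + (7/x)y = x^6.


P(x) = 7/x ⇒ μ = x^7.
(x^7 y)' = x^13 ⇒ x^7 y = x^14/(14) + C.
Solve for y: y = (1/14)x^7 + C/x^7.


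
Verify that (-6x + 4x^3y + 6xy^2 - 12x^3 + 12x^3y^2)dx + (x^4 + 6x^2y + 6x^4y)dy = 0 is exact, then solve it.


Check exactness: ∂M/∂y = 4x^3 + 12xy + 24x^3y and ∂N/∂x = 4x^3 + 12xy + 24x^3y; equal, so the equation is exact.
Integrate M with respect to x (treating y as constant): ∫M dx = -3x^2 + x^4y + 3x^2y^2 - 3x^4 + 3x^4y^2 + h(y).
Differentiate w.r.t. y and set equal to N: all terms match, so h'(y) = 0 and h is a constant absorbed into C.
General solution: -3x^2 + x^4y + 3x^2y^2 - 3x^4 + 3x^4y^2 = C.


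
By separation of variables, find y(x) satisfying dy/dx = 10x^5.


Integrate both sides with respect to x: y = ∫ 10x^5 dx = (5/3)x^6 + C.


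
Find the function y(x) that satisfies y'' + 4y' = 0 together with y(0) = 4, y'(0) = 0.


Characteristic roots of r² + 4r = 0 are 0, -4.
General solution y = c₁ + c₂ e^(-4x).
Apply y(0) = 4: c₁ + c₂ = 4. Apply y'(0) = 0: 0 c₁ - 4 c₂ = 0.
Solve: c₁ = 4, c₂ = 0.
Particular solution: y = 4 + 0e^(-4x).


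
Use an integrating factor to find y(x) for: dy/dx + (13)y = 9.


P(x) = 13, Q(x) = 9; integrating factor μ = e^(13x).
(μ y)' = 9e^(13x) ⇒ μ y = (9/13)e^(13x) + C.
Divide by μ: y = 9/13 + Ce^(-13x).


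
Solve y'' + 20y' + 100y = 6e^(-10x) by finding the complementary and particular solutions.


Characteristic polynomial (r + 10)² = 0; repeated root r = -10.
y_h = (C₁ + C₂x)e^(-10x). Forcing matches the repeated root (resonance), so try y_p = Ax² e^(-10x).
Substitute and solve for A: 2A = 6, so A = 3.
General solution: y = (C₁ + C₂x + 3x²)e^(-10x).


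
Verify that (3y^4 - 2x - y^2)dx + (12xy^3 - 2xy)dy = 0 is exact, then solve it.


Check exactness: ∂M/∂y = 12y^3 - 2y and ∂N/∂x = 12y^3 - 2y; equal, so the equation is exact.
Integrate M with respect to x (treating y as constant): ∫M dx = 3xy^4 - x^2 - xy^2 + h(y).
Differentiate w.r.t. y and set equal to N: all terms match, so h'(y) = 0 and h is a constant absorbed into C.
General solution: 3xy^4 - x^2 - xy^2 = C.


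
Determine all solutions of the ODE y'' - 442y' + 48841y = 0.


Characteristic equation: r² - 442r + 48841 = 0, i.e. (r - 221)² = 0.
Repeated root r = 221; include an x factor for the second linearly independent solution.
General solution: y = (C₁ + C₂x)e^(221x).


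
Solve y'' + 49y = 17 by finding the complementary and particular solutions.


Homogeneous part: r² + 49 = 0 ⇒ r = ±7i, so y_h = C₁cos(7x) + C₂sin(7x).
Try constant y_p = A; plug in: 49A = 17 ⇒ A = 17/49.
General solution: y = C₁cos(7x) + C₂sin(7x) + 17/49.


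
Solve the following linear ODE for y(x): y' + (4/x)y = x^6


P(x) = 4/x ⇒ μ = x^4.
(x^4 y)' = x^10 ⇒ x^4 y = x^11/(11) + C.
Solve for y: y = (1/11)x^7 + C/x^4.


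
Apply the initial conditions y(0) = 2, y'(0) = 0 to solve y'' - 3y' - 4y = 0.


Characteristic roots of r² - 3r - 4 = 0 are -1, 4.
General solution y = c₁ e^(-x) + c₂ e^(4x).
Apply y(0) = 2: c₁ + c₂ = 2. Apply y'(0) = 0: -1 c₁ + 4 c₂ = 0.
Solve: c₁ = 8/5, c₂ = 2/5.
Particular solution: y = (8/5)e^(-x) + (2/5)e^(4x).


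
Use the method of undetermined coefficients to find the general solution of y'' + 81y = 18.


Homogeneous part: r² + 81 = 0 ⇒ r = ±9i, so y_h = C₁cos(9x) + C₂sin(9x).
Try constant y_p = A; plug in: 81A = 18 ⇒ A = 2/9.
General solution: y = C₁cos(9x) + C₂sin(9x) + 2/9.
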